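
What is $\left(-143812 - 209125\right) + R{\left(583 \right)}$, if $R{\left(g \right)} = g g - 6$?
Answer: $-13054$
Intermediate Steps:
$R{\left(g \right)} = -6 + g^{2}$ ($R{\left(g \right)} = g^{2} - 6 = -6 + g^{2}$)
$\left(-143812 - 209125\right) + R{\left(583 \right)} = \left(-143812 - 209125\right) - \left(6 - 583^{2}\right) = -352937 + \left(-6 + 339889\right) = -352937 + 339883 = -13054$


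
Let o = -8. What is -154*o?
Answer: 1232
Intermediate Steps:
-154*o = -154*(-8) = 1232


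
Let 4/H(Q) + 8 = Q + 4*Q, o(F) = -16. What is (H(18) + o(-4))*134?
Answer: -87636/41 ≈ -2137.5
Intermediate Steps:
H(Q) = 4/(-8 + 5*Q) (H(Q) = 4/(-8 + (Q + 4*Q)) = 4/(-8 + 5*Q))
(H(18) + o(-4))*134 = (4/(-8 + 5*18) - 16)*134 = (4/(-8 + 90) - 16)*134 = (4/82 - 16)*134 = (4*(1/82) - 16)*134 = (2/41 - 16)*134 = -654/41*134 = -87636/41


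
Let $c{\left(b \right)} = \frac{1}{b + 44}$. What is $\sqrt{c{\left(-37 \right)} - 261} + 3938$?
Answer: $3938 + \frac{i \sqrt{12782}}{7} \approx 3938.0 + 16.151 i$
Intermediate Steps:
$c{\left(b \right)} = \frac{1}{44 + b}$
$\sqrt{c{\left(-37 \right)} - 261} + 3938 = \sqrt{\frac{1}{44 - 37} - 261} + 3938 = \sqrt{\frac{1}{7} - 261} + 3938 = \sqrt{- \frac{1826}{7}} + 3938 = \frac{i \sqrt{12782}}{7} + 3938 = 3938 + \frac{i \sqrt{12782}}{7}$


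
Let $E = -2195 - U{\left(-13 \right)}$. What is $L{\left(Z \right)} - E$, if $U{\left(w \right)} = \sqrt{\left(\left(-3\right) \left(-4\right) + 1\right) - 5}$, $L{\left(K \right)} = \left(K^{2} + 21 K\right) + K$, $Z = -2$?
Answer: $2155 + 2 \sqrt{2} \approx 2157.8$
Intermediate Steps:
$L{\left(K \right)} = K^{2} + 22 K$
$U{\left(w \right)} = 2 \sqrt{2}$ ($U{\left(w \right)} = \sqrt{\left(12 + 1\right) - 5} = \sqrt{13 - 5} = \sqrt{8} = 2 \sqrt{2}$)
$E = -2195 - 2 \sqrt{2} \approx -2197.8$
$L{\left(Z \right)} - E = - 2 \left(22 - 2\right) - \left(-2195 - 2 \sqrt{2}\right) = \left(-2\right) 20 + \left(2195 + 2 \sqrt{2}\right) = -40 + \left(2195 + 2 \sqrt{2}\right) = 2155 + 2 \sqrt{2}$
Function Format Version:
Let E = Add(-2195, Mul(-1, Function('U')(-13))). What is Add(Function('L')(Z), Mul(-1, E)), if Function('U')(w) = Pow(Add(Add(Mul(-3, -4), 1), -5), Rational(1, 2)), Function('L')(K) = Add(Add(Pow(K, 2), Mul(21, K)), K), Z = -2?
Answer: Add(2155, Mul(2, Pow(2, Rational(1, 2)))) ≈ 2157.8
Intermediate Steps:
Function('L')(K) = Add(Pow(K, 2), Mul(22, K))
Function('U')(w) = Mul(2, Pow(2, Rational(1, 2))) (Function('U')(w) = Pow(Add(Add(12, 1), -5), Rational(1, 2)) = Pow(Add(13, -5), Rational(1, 2)) = Pow(8, Rational(1, 2)) = Mul(2, Pow(2, Rational(1, 2))))
E = Add(-2195, Mul(-2, Pow(2, Rational(1, 2)))) (E = Add(-2195, Mul(-1, Mul(2, Pow(2, Rational(1, 2))))) = Add(-2195, Mul(-2, Pow(2, Rational(1, 2)))) ≈ -2197.8)
Add(Function('L')(Z), Mul(-1, E)) = Add(Mul(-2, Add(22, -2)), Mul(-1, Add(-2195, Mul(-2, Pow(2, Rational(1, 2)))))) = Add(Mul(-2, 20), Add(2195, Mul(2, Pow(2, Rational(1, 2))))) = Add(-40, Add(2195, Mul(2, Pow(2, Rational(1, 2))))) = Add(2155, Mul(2, Pow(2, Rational(1, 2))))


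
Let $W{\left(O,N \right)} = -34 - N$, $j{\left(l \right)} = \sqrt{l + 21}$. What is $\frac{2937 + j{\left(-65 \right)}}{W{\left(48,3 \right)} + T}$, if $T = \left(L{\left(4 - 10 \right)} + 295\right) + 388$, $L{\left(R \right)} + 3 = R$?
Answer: $\frac{2937}{637} + \frac{2 i \sqrt{11}}{637} \approx 4.6107 + 0.010413 i$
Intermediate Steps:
$j{\left(l \right)} = \sqrt{21 + l}$
$L{\left(R \right)} = -3 + R$
$T = 674$ ($T = \left(\left(-3 + \left(4 - 10\right)\right) + 295\right) + 388 = \left(\left(-3 - 6\right) + 295\right) + 388 = \left(-9 + 295\right) + 388 = 286 + 388 = 674$)
$\frac{2937 + j{\left(-65 \right)}}{W{\left(48,3 \right)} + T} = \frac{2937 + \sqrt{21 - 65}}{\left(-34 - 3\right) + 674} = \frac{2937 + \sqrt{-44}}{\left(-34 - 3\right) + 674} = \frac{2937 + 2 i \sqrt{11}}{-37 + 674} = \frac{2937 + 2 i \sqrt{11}}{637} = \left(2937 + 2 i \sqrt{11}\right) \frac{1}{637} = \frac{2937}{637} + \frac{2 i \sqrt{11}}{637}$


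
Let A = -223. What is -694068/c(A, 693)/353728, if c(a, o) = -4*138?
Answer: 57839/16271488 ≈ 0.0035546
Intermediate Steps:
c(a, o) = -552
-694068/c(A, 693)/353728 = -694068/(-552)/353728 = -694068*(-1/552)*(1/353728) = (57839/46)*(1/353728) = 57839/16271488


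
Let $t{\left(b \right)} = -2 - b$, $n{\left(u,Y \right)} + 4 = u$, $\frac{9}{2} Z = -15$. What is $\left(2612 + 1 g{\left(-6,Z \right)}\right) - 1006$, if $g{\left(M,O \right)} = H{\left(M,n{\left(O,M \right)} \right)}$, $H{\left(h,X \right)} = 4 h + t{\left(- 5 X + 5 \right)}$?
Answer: $\frac{4615}{3} \approx 1538.3$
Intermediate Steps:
$Z = - \frac{10}{3}$ ($Z = \frac{2}{9} \left(-15\right) = - \frac{10}{3} \approx -3.3333$)
$n{\left(u,Y \right)} = -4 + u$
$H{\left(h,X \right)} = -7 + 4 h + 5 X$ ($H{\left(h,X \right)} = 4 h - \left(7 - 5 X\right) = 4 h + \left(-2 + \left(-5 + 5 X\right)\right) = 4 h + \left(-7 + 5 X\right) = -7 + 4 h + 5 X$)
$g{\left(M,O \right)} = -27 + 4 M + 5 O$ ($g{\left(M,O \right)} = -7 + 4 M + 5 \left(-4 + O\right) = -7 + 4 M + \left(-20 + 5 O\right) = -27 + 4 M + 5 O$)
$\left(2612 + 1 g{\left(-6,Z \right)}\right) - 1006 = \left(2612 + 1 \left(-27 + 4 \left(-6\right) + 5 \left(- \frac{10}{3}\right)\right)\right) - 1006 = \left(2612 + 1 \left(-27 - 24 - \frac{50}{3}\right)\right) - 1006 = \left(2612 + 1 \left(- \frac{203}{3}\right)\right) - 1006 = \left(2612 - \frac{203}{3}\right) - 1006 = \frac{7633}{3} - 1006 = \frac{4615}{3}$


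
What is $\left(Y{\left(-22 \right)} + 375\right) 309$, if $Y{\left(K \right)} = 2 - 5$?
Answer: $114948$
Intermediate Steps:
$Y{\left(K \right)} = -3$
$\left(Y{\left(-22 \right)} + 375\right) 309 = \left(-3 + 375\right) 309 = 372 \cdot 309 = 114948$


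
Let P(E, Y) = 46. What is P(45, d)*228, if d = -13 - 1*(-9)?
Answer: 10488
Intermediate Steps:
d = -4 (d = -13 + 9 = -4)
P(45, d)*228 = 46*228 = 10488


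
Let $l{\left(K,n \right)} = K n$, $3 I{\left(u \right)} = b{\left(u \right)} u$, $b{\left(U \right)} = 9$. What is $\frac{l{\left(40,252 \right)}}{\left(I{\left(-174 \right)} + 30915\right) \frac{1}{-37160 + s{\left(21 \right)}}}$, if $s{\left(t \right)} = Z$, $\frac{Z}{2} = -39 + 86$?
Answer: $- \frac{41513920}{3377} \approx -12293.0$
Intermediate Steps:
$Z = 94$ ($Z = 2 \left(-39 + 86\right) = 2 \cdot 47 = 94$)
$I{\left(u \right)} = 3 u$ ($I{\left(u \right)} = \frac{9 u}{3} = 3 u$)
$s{\left(t \right)} = 94$
$\frac{l{\left(40,252 \right)}}{\left(I{\left(-174 \right)} + 30915\right) \frac{1}{-37160 + s{\left(21 \right)}}} = \frac{40 \cdot 252}{\left(3 \left(-174\right) + 30915\right) \frac{1}{-37160 + 94}} = \frac{10080}{\left(-522 + 30915\right) \frac{1}{-37066}} = \frac{10080}{30393 \left(- \frac{1}{37066}\right)} = \frac{10080}{- \frac{30393}{37066}} = 10080 \left(- \frac{37066}{30393}\right) = - \frac{41513920}{3377}$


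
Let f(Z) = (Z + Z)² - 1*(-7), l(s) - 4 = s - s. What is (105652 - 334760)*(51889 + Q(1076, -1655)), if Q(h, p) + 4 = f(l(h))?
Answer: -11903535248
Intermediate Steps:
l(s) = 4 (l(s) = 4 + (s - s) = 4 + 0 = 4)
f(Z) = 7 + 4*Z² (f(Z) = (2*Z)² + 7 = 4*Z² + 7 = 7 + 4*Z²)
Q(h, p) = 67 (Q(h, p) = -4 + (7 + 4*4²) = -4 + (7 + 4*16) = -4 + (7 + 64) = -4 + 71 = 67)
(105652 - 334760)*(51889 + Q(1076, -1655)) = (105652 - 334760)*(51889 + 67) = -229108*51956 = -11903535248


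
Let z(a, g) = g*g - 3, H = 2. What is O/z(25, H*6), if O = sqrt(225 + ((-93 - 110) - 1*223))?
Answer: I*sqrt(201)/141 ≈ 0.10055*I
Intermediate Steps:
z(a, g) = -3 + g**2 (z(a, g) = g**2 - 3 = -3 + g**2)
O = I*sqrt(201) (O = sqrt(225 + (-203 - 223)) = sqrt(225 - 426) = sqrt(-201) = I*sqrt(201) ≈ 14.177*I)
O/z(25, H*6) = (I*sqrt(201))/(-3 + (2*6)**2) = (I*sqrt(201))/(-3 + 12**2) = (I*sqrt(201))/(-3 + 144) = (I*sqrt(201))/141 = (I*sqrt(201))*(1/141) = I*sqrt(201)/141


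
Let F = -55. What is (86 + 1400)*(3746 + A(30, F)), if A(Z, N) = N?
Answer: 5484826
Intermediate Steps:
(86 + 1400)*(3746 + A(30, F)) = (86 + 1400)*(3746 - 55) = 1486*3691 = 5484826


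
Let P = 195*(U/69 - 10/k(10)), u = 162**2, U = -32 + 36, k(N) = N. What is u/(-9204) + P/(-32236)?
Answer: -1618262461/568675276 ≈ -2.8457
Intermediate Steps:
U = 4
u = 26244
P = -4225/23 (P = 195*(4/69 - 10/10) = 195*(4*(1/69) - 10*1/10) = 195*(4/69 - 1) = 195*(-65/69) = -4225/23 ≈ -183.70)
u/(-9204) + P/(-32236) = 26244/(-9204) - 4225/23/(-32236) = 26244*(-1/9204) - 4225/23*(-1/32236) = -2187/767 + 4225/741428 = -1618262461/568675276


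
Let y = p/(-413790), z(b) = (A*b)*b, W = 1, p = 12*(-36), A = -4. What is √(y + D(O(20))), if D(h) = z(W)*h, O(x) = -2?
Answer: 4*√2378395955/68965 ≈ 2.8286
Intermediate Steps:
p = -432
z(b) = -4*b² (z(b) = (-4*b)*b = -4*b²)
y = 72/68965 (y = -432/(-413790) = -432*(-1/413790) = 72/68965 ≈ 0.0010440)
D(h) = -4*h (D(h) = (-4*1²)*h = (-4*1)*h = -4*h)
√(y + D(O(20))) = √(72/68965 - 4*(-2)) = √(72/68965 + 8) = √(551792/68965) = 4*√2378395955/68965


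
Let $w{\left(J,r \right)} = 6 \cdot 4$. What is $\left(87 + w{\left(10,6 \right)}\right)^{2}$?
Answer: $12321$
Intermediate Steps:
$w{\left(J,r \right)} = 24$
$\left(87 + w{\left(10,6 \right)}\right)^{2} = \left(87 + 24\right)^{2} = 111^{2} = 12321$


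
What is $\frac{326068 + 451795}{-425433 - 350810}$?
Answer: $- \frac{777863}{776243} \approx -1.0021$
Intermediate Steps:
$\frac{326068 + 451795}{-425433 - 350810} = \frac{777863}{-776243} = 777863 \left(- \frac{1}{776243}\right) = - \frac{777863}{776243}$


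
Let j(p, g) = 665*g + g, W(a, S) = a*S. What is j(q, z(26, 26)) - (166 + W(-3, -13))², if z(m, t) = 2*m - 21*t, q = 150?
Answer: -371029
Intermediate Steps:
z(m, t) = -21*t + 2*m
W(a, S) = S*a
j(p, g) = 666*g
j(q, z(26, 26)) - (166 + W(-3, -13))² = 666*(-21*26 + 2*26) - (166 - 13*(-3))² = 666*(-546 + 52) - (166 + 39)² = 666*(-494) - 1*205² = -329004 - 1*42025 = -329004 - 42025 = -371029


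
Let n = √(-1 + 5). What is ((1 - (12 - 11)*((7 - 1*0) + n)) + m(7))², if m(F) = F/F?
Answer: 49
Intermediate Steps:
n = 2 (n = √4 = 2)
m(F) = 1
((1 - (12 - 11)*((7 - 1*0) + n)) + m(7))² = ((1 - (12 - 11)*((7 - 1*0) + 2)) + 1)² = ((1 - ((7 + 0) + 2)) + 1)² = ((1 - (7 + 2)) + 1)² = ((1 - 9) + 1)² = (-8 + 1)² = (-7)² = 49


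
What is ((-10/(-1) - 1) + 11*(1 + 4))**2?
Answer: 4096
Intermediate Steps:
((-10/(-1) - 1) + 11*(1 + 4))**2 = ((-1*(-10) - 1) + 11*5)**2 = ((10 - 1) + 55)**2 = (9 + 55)**2 = 64**2 = 4096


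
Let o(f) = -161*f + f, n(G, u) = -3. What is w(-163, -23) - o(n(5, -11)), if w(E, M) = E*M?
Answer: 3269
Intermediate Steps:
o(f) = -160*f
w(-163, -23) - o(n(5, -11)) = -163*(-23) - (-160)*(-3) = 3749 - 1*480 = 3749 - 480 = 3269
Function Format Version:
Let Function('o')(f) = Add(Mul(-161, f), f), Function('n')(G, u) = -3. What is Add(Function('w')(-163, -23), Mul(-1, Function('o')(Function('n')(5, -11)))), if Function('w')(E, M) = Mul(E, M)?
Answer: 3269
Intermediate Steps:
Function('o')(f) = Mul(-160, f)
Add(Function('w')(-163, -23), Mul(-1, Function('o')(Function('n')(5, -11)))) = Add(Mul(-163, -23), Mul(-1, Mul(-160, -3))) = Add(3749, Mul(-1, 480)) = Add(3749, -480) = 3269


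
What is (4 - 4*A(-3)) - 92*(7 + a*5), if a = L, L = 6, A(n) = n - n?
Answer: -3400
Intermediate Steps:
A(n) = 0
a = 6
(4 - 4*A(-3)) - 92*(7 + a*5) = (4 - 4*0) - 92*(7 + 6*5) = (4 + 0) - 92*(7 + 30) = 4 - 92*37 = 4 - 3404 = -3400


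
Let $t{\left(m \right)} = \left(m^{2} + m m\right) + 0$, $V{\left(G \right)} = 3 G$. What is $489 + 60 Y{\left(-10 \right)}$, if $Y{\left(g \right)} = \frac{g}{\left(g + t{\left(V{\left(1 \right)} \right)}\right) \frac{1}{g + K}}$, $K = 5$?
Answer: $864$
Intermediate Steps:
$t{\left(m \right)} = 2 m^{2}$ ($t{\left(m \right)} = \left(m^{2} + m^{2}\right) + 0 = 2 m^{2} + 0 = 2 m^{2}$)
$Y{\left(g \right)} = \frac{g \left(5 + g\right)}{18 + g}$ ($Y{\left(g \right)} = \frac{g}{\left(g + 2 \left(3 \cdot 1\right)^{2}\right) \frac{1}{g + 5}} = \frac{g}{\left(g + 2 \cdot 3^{2}\right) \frac{1}{5 + g}} = \frac{g}{\left(g + 2 \cdot 9\right) \frac{1}{5 + g}} = \frac{g}{\left(g + 18\right) \frac{1}{5 + g}} = \frac{g}{\left(18 + g\right) \frac{1}{5 + g}} = \frac{g}{\frac{1}{5 + g} \left(18 + g\right)} = g \frac{5 + g}{18 + g} = \frac{g \left(5 + g\right)}{18 + g}$)
$489 + 60 Y{\left(-10 \right)} = 489 + 60 \left(- \frac{10 \left(5 - 10\right)}{18 - 10}\right) = 489 + 60 \left(\left(-10\right) \frac{1}{8} \left(-5\right)\right) = 489 + 60 \cdot \frac{25}{4} = 489 + 375 = 864$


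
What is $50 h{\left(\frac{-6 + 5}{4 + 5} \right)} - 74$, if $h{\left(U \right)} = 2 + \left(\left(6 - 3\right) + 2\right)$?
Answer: $276$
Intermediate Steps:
$h{\left(U \right)} = 7$ ($h{\left(U \right)} = 2 + \left(3 + 2\right) = 2 + 5 = 7$)
$50 h{\left(\frac{-6 + 5}{4 + 5} \right)} - 74 = 50 \cdot 7 - 74 = 350 - 74 = 276$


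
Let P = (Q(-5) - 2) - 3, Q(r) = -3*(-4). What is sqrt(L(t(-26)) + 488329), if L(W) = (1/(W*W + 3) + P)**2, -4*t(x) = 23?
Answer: 17*sqrt(562613594)/577 ≈ 698.84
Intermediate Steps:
t(x) = -23/4 (t(x) = -1/4*23 = -23/4)
Q(r) = 12
P = 7 (P = (12 - 2) - 3 = 10 - 3 = 7)
L(W) = (7 + 1/(3 + W**2))**2 (L(W) = (1/(W*W + 3) + 7)**2 = (1/(W**2 + 3) + 7)**2 = (1/(3 + W**2) + 7)**2 = (7 + 1/(3 + W**2))**2)
sqrt(L(t(-26)) + 488329) = sqrt((22 + 7*(-23/4)**2)**2/(3 + (-23/4)**2)**2 + 488329) = sqrt((22 + 7*(529/16))**2/(3 + 529/16)**2 + 488329) = sqrt((22 + 3703/16)**2/(577/16)**2 + 488329) = sqrt(256*(4055/16)**2/332929 + 488329) = sqrt((256/332929)*(16443025/256) + 488329) = sqrt(16443025/332929 + 488329) = sqrt(162595328666/332929) = 17*sqrt(562613594)/577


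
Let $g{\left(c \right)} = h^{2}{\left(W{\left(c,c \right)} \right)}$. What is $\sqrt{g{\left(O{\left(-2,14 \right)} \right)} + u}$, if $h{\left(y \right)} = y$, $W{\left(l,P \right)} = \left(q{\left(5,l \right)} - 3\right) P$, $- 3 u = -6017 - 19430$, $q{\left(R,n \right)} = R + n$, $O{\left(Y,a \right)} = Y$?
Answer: $\frac{\sqrt{76341}}{3} \approx 92.1$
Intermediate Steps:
$u = \frac{25447}{3}$ ($u = - \frac{-6017 - 19430}{3} = \left(- \frac{1}{3}\right) \left(-25447\right) = \frac{25447}{3} \approx 8482.3$)
$W{\left(l,P \right)} = P \left(2 + l\right)$ ($W{\left(l,P \right)} = \left(\left(5 + l\right) - 3\right) P = \left(2 + l\right) P = P \left(2 + l\right)$)
$g{\left(c \right)} = c^{2} \left(2 + c\right)^{2}$ ($g{\left(c \right)} = \left(c \left(2 + c\right)\right)^{2} = c^{2} \left(2 + c\right)^{2}$)
$\sqrt{g{\left(O{\left(-2,14 \right)} \right)} + u} = \sqrt{\left(-2\right)^{2} \left(2 - 2\right)^{2} + \frac{25447}{3}} = \sqrt{4 \cdot 0^{2} + \frac{25447}{3}} = \sqrt{4 \cdot 0 + \frac{25447}{3}} = \sqrt{0 + \frac{25447}{3}} = \sqrt{\frac{25447}{3}} = \frac{\sqrt{76341}}{3}$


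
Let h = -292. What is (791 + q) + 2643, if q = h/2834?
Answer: 4865832/1417 ≈ 3433.9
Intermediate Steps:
q = -146/1417 (q = -292/2834 = -292*1/2834 = -146/1417 ≈ -0.10303)
(791 + q) + 2643 = (791 - 146/1417) + 2643 = 1120701/1417 + 2643 = 4865832/1417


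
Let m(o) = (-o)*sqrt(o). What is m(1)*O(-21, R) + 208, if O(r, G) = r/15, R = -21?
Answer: 1047/5 ≈ 209.40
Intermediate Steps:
m(o) = -o**(3/2)
O(r, G) = r/15 (O(r, G) = r*(1/15) = r/15)
m(1)*O(-21, R) + 208 = (-1**(3/2))*((1/15)*(-21)) + 208 = -1*1*(-7/5) + 208 = -1*(-7/5) + 208 = 7/5 + 208 = 1047/5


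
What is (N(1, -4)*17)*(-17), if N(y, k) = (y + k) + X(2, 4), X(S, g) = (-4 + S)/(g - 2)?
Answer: 1156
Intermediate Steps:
X(S, g) = (-4 + S)/(-2 + g)
N(y, k) = -1 + k + y (N(y, k) = (y + k) + (-4 + 2)/(-2 + 4) = (k + y) - 2/2 = (k + y) + (½)*(-2) = (k + y) - 1 = -1 + k + y)
(N(1, -4)*17)*(-17) = ((-1 - 4 + 1)*17)*(-17) = -4*17*(-17) = -68*(-17) = 1156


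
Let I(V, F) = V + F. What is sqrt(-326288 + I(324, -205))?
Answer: 3*I*sqrt(36241) ≈ 571.11*I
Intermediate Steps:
I(V, F) = F + V
sqrt(-326288 + I(324, -205)) = sqrt(-326288 + (-205 + 324)) = sqrt(-326288 + 119) = sqrt(-326169) = 3*I*sqrt(36241)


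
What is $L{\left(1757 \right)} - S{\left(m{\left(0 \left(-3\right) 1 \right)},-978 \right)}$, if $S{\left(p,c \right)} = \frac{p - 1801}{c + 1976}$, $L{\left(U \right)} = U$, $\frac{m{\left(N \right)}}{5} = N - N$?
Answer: $\frac{1755287}{998} \approx 1758.8$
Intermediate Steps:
$m{\left(N \right)} = 0$ ($m{\left(N \right)} = 5 \left(N - N\right) = 5 \cdot 0 = 0$)
$S{\left(p,c \right)} = \frac{-1801 + p}{1976 + c}$
$L{\left(1757 \right)} - S{\left(m{\left(0 \left(-3\right) 1 \right)},-978 \right)} = 1757 - \frac{-1801 + 0}{1976 - 978} = 1757 - \frac{1}{998} \left(-1801\right) = 1757 - - \frac{1801}{998} = 1757 + \frac{1801}{998} = \frac{1755287}{998}$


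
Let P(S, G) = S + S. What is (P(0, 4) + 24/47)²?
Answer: 576/2209 ≈ 0.26075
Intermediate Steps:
P(S, G) = 2*S
(P(0, 4) + 24/47)² = (2*0 + 24/47)² = (0 + 24*(1/47))² = (0 + 24/47)² = (24/47)² = 576/2209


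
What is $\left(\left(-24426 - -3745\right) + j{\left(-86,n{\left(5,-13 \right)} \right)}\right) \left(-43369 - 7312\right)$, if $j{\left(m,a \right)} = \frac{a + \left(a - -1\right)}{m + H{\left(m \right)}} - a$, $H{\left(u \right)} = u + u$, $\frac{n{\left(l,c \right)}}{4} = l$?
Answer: $\frac{270682102219}{258} \approx 1.0492 \cdot 10^{9}$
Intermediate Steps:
$n{\left(l,c \right)} = 4 l$
$H{\left(u \right)} = 2 u$
$j{\left(m,a \right)} = - a + \frac{1 + 2 a}{3 m}$ ($j{\left(m,a \right)} = \frac{a + \left(a - -1\right)}{m + 2 m} - a = \frac{a + \left(a + 1\right)}{3 m} - a = \left(a + \left(1 + a\right)\right) \frac{1}{3 m} - a = \left(1 + 2 a\right) \frac{1}{3 m} - a = \frac{1 + 2 a}{3 m} - a = - a + \frac{1 + 2 a}{3 m}$)
$\left(\left(-24426 - -3745\right) + j{\left(-86,n{\left(5,-13 \right)} \right)}\right) \left(-43369 - 7312\right) = \left(\left(-24426 - -3745\right) + \frac{1 + 2 \cdot 4 \cdot 5 - 3 \cdot 4 \cdot 5 \left(-86\right)}{3 \left(-86\right)}\right) \left(-43369 - 7312\right) = \left(\left(-24426 + 3745\right) + \frac{1}{3} \left(- \frac{1}{86}\right) \left(1 + 2 \cdot 20 - 60 \left(-86\right)\right)\right) \left(-50681\right) = \left(-20681 + \frac{1}{3} \left(- \frac{1}{86}\right) \left(1 + 40 + 5160\right)\right) \left(-50681\right) = \left(-20681 + \frac{1}{3} \left(- \frac{1}{86}\right) 5201\right) \left(-50681\right) = \left(-20681 - \frac{5201}{258}\right) \left(-50681\right) = \left(- \frac{5340899}{258}\right) \left(-50681\right) = \frac{270682102219}{258}$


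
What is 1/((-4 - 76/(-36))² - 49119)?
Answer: -81/3978350 ≈ -2.0360e-5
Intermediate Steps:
1/((-4 - 76/(-36))² - 49119) = 1/((-4 - 76*(-1/36))² - 49119) = 1/((-4 + 19/9)² - 49119) = 1/((-17/9)² - 49119) = 1/(289/81 - 49119) = 1/(-3978350/81) = -81/3978350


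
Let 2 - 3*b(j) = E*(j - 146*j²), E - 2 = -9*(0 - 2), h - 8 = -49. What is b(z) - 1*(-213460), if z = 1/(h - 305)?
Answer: 19165995338/89787 ≈ 2.1346e+5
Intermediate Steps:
h = -41 (h = 8 - 49 = -41)
E = 20 (E = 2 - 9*(0 - 2) = 2 - 9*(-2) = 2 + 18 = 20)
z = -1/346 (z = 1/(-41 - 305) = 1/(-346) = -1/346 ≈ -0.0028902)
b(j) = ⅔ - 20*j/3 + 2920*j²/3 (b(j) = ⅔ - 20*(j - 146*j²)/3 = ⅔ - (-2920*j² + 20*j)/3 = ⅔ + (-20*j/3 + 2920*j²/3) = ⅔ - 20*j/3 + 2920*j²/3)
b(z) - 1*(-213460) = (⅔ - 20/3*(-1/346) + 2920*(-1/346)²/3) - 1*(-213460) = (⅔ + 10/519 + (2920/3)*(1/119716)) + 213460 = (⅔ + 10/519 + 730/89787) + 213460 = 62318/89787 + 213460 = 19165995338/89787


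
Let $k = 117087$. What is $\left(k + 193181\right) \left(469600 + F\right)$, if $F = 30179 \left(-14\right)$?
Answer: $14611761192$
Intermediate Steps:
$F = -422506$
$\left(k + 193181\right) \left(469600 + F\right) = \left(117087 + 193181\right) \left(469600 - 422506\right) = 310268 \cdot 47094 = 14611761192$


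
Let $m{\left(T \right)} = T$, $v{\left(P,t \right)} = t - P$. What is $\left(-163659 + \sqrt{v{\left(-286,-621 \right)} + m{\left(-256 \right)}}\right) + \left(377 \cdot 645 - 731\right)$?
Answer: $78775 + i \sqrt{591} \approx 78775.0 + 24.31 i$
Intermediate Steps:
$\left(-163659 + \sqrt{v{\left(-286,-621 \right)} + m{\left(-256 \right)}}\right) + \left(377 \cdot 645 - 731\right) = \left(-163659 + \sqrt{\left(-621 - -286\right) - 256}\right) + \left(377 \cdot 645 - 731\right) = \left(-163659 + \sqrt{\left(-621 + 286\right) - 256}\right) + \left(243165 - 731\right) = \left(-163659 + \sqrt{-335 - 256}\right) + 242434 = \left(-163659 + \sqrt{-591}\right) + 242434 = \left(-163659 + i \sqrt{591}\right) + 242434 = 78775 + i \sqrt{591}$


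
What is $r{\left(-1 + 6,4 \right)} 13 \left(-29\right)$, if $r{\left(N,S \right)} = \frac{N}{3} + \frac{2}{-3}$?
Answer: $-377$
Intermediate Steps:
$r{\left(N,S \right)} = - \frac{2}{3} + \frac{N}{3}$ ($r{\left(N,S \right)} = N \frac{1}{3} + 2 \left(- \frac{1}{3}\right) = \frac{N}{3} - \frac{2}{3} = - \frac{2}{3} + \frac{N}{3}$)
$r{\left(-1 + 6,4 \right)} 13 \left(-29\right) = \left(- \frac{2}{3} + \frac{-1 + 6}{3}\right) 13 \left(-29\right) = \left(- \frac{2}{3} + \frac{1}{3} \cdot 5\right) 13 \left(-29\right) = \left(- \frac{2}{3} + \frac{5}{3}\right) 13 \left(-29\right) = 1 \cdot 13 \left(-29\right) = 13 \left(-29\right) = -377$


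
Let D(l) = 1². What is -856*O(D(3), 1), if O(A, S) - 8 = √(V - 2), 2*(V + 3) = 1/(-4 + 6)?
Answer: -6848 - 428*I*√19 ≈ -6848.0 - 1865.6*I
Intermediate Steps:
V = -11/4 (V = -3 + 1/(2*(-4 + 6)) = -3 + (½)/2 = -3 + (½)*(½) = -3 + ¼ = -11/4 ≈ -2.7500)
D(l) = 1
O(A, S) = 8 + I*√19/2 (O(A, S) = 8 + √(-11/4 - 2) = 8 + √(-19/4) = 8 + I*√19/2)
-856*O(D(3), 1) = -856*(8 + I*√19/2) = -6848 - 428*I*√19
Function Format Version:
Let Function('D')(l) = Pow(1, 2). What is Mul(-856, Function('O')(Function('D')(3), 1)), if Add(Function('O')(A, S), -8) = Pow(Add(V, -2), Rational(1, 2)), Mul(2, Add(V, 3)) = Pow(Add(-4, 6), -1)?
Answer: Add(-6848, Mul(-428, I, Pow(19, Rational(1, 2)))) ≈ Add(-6848.0, Mul(-1865.6, I))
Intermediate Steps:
V = Rational(-11, 4) (V = Add(-3, Mul(Rational(1, 2), Pow(Add(-4, 6), -1))) = Add(-3, Mul(Rational(1, 2), Pow(2, -1))) = Add(-3, Mul(Rational(1, 2), Rational(1, 2))) = Add(-3, Rational(1, 4)) = Rational(-11, 4) ≈ -2.7500)
Function('D')(l) = 1
Function('O')(A, S) = Add(8, Mul(Rational(1, 2), I, Pow(19, Rational(1, 2)))) (Function('O')(A, S) = Add(8, Pow(Add(Rational(-11, 4), -2), Rational(1, 2))) = Add(8, Pow(Rational(-19, 4), Rational(1, 2))) = Add(8, Mul(Rational(1, 2), I, Pow(19, Rational(1, 2)))))
Mul(-856, Function('O')(Function('D')(3), 1)) = Mul(-856, Add(8, Mul(Rational(1, 2), I, Pow(19, Rational(1, 2))))) = Add(-6848, Mul(-428, I, Pow(19, Rational(1, 2))))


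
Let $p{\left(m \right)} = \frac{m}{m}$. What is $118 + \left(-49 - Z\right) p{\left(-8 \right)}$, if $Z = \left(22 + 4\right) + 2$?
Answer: $41$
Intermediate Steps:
$Z = 28$ ($Z = 26 + 2 = 28$)
$p{\left(m \right)} = 1$
$118 + \left(-49 - Z\right) p{\left(-8 \right)} = 118 + \left(-49 - 28\right) 1 = 118 - 77 = 41$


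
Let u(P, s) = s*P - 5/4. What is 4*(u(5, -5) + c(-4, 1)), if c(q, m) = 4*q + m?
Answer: -165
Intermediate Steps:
c(q, m) = m + 4*q
u(P, s) = -5/4 + P*s (u(P, s) = P*s - 5*¼ = P*s - 5/4 = -5/4 + P*s)
4*(u(5, -5) + c(-4, 1)) = 4*((-5/4 + 5*(-5)) + (1 + 4*(-4))) = 4*((-5/4 - 25) + (1 - 16)) = 4*(-105/4 - 15) = 4*(-165/4) = -165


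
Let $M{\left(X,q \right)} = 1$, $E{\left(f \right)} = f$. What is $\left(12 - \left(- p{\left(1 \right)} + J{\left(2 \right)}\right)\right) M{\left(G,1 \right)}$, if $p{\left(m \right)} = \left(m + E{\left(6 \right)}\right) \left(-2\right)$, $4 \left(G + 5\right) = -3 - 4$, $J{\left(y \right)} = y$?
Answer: $-4$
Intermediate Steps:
$G = - \frac{27}{4}$ ($G = -5 + \frac{-3 - 4}{4} = -5 + \frac{1}{4} \left(-7\right) = -5 - \frac{7}{4} = - \frac{27}{4} \approx -6.75$)
$p{\left(m \right)} = -12 - 2 m$ ($p{\left(m \right)} = \left(m + 6\right) \left(-2\right) = \left(6 + m\right) \left(-2\right) = -12 - 2 m$)
$\left(12 - \left(- p{\left(1 \right)} + J{\left(2 \right)}\right)\right) M{\left(G,1 \right)} = \left(12 - 16\right) 1 = \left(-4\right) 1 = -4$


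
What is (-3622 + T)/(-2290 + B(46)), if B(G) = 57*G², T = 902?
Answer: -1360/59161 ≈ -0.022988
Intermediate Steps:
(-3622 + T)/(-2290 + B(46)) = (-3622 + 902)/(-2290 + 57*46²) = -2720/(-2290 + 57*2116) = -2720/(-2290 + 120612) = -2720/118322 = -2720*1/118322 = -1360/59161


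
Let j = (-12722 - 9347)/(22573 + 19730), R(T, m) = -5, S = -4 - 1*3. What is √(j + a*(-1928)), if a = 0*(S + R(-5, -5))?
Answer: I*√933584907/42303 ≈ 0.72228*I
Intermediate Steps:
S = -7 (S = -4 - 3 = -7)
j = -22069/42303 ≈ -0.52169
a = 0 (a = 0*(-7 - 5) = 0*(-12) = 0)
√(j + a*(-1928)) = √(-22069/42303 + 0*(-1928)) = √(-22069/42303 + 0) = √(-22069/42303) = I*√933584907/42303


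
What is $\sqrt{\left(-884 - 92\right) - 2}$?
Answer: $i \sqrt{978} \approx 31.273 i$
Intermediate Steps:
$\sqrt{\left(-884 - 92\right) - 2} = \sqrt{-976 - 2} = \sqrt{-978} = i \sqrt{978}$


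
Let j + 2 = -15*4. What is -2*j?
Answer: 124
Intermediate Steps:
j = -62 (j = -2 - 15*4 = -2 - 60 = -62)
-2*j = -2*(-62) = 124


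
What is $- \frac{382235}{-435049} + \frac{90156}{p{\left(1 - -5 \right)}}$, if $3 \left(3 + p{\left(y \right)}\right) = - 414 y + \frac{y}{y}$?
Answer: $- \frac{29178575828}{271035527} \approx -107.66$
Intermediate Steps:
$p{\left(y \right)} = - \frac{8}{3} - 138 y$ ($p{\left(y \right)} = -3 + \frac{- 414 y + \frac{y}{y}}{3} = -3 + \frac{- 414 y + 1}{3} = -3 + \frac{1 - 414 y}{3} = -3 - \left(- \frac{1}{3} + 138 y\right) = - \frac{8}{3} - 138 y$)
$- \frac{382235}{-435049} + \frac{90156}{p{\left(1 - -5 \right)}} = - \frac{382235}{-435049} + \frac{90156}{- \frac{8}{3} - 138 \left(1 - -5\right)} = \left(-382235\right) \left(- \frac{1}{435049}\right) + \frac{90156}{- \frac{8}{3} - 138 \left(1 + 5\right)} = \frac{382235}{435049} + \frac{90156}{- \frac{8}{3} - 828} = \frac{382235}{435049} + \frac{90156}{- \frac{2492}{3}} = \frac{382235}{435049} + 90156 \left(- \frac{3}{2492}\right) = \frac{382235}{435049} - \frac{67617}{623} = - \frac{29178575828}{271035527}$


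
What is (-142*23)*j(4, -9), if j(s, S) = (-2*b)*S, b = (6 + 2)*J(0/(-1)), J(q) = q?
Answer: 0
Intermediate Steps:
b = 0 (b = (6 + 2)*(0/(-1)) = 8*(0*(-1)) = 8*0 = 0)
j(s, S) = 0 (j(s, S) = (-2*0)*S = 0*S = 0)
(-142*23)*j(4, -9) = -142*23*0 = -3266*0 = 0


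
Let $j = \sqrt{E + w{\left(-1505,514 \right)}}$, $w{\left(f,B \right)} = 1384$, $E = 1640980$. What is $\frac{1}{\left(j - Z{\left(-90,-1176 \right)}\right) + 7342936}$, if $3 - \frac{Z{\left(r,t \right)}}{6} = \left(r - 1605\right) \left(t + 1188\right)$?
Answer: $\frac{3610439}{26070538724260} - \frac{\sqrt{410591}}{26070538724260} \approx 1.3846 \cdot 10^{-7}$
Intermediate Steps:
$Z{\left(r,t \right)} = 18 - 6 \left(-1605 + r\right) \left(1188 + t\right)$ ($Z{\left(r,t \right)} = 18 - 6 \left(r - 1605\right) \left(t + 1188\right) = 18 - 6 \left(-1605 + r\right) \left(1188 + t\right)$)
$j = 2 \sqrt{410591}$ ($j = \sqrt{1640980 + 1384} = \sqrt{1642364} = 2 \sqrt{410591} \approx 1281.5$)
$\frac{1}{\left(j - Z{\left(-90,-1176 \right)}\right) + 7342936} = \frac{1}{\left(2 \sqrt{410591} - \left(11440458 - -641520 + 9630 \left(-1176\right) - \left(-540\right) \left(-1176\right)\right)\right) + 7342936} = \frac{1}{\left(2 \sqrt{410591} - \left(11440458 + 641520 - 11324880 - 635040\right)\right) + 7342936} = \frac{1}{\left(2 \sqrt{410591} - 122058\right) + 7342936} = \frac{1}{\left(-122058 + 2 \sqrt{410591}\right) + 7342936} = \frac{1}{7220878 + 2 \sqrt{410591}}$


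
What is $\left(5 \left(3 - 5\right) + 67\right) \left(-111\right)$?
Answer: $-6327$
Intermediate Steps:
$\left(5 \left(3 - 5\right) + 67\right) \left(-111\right) = \left(5 \left(-2\right) + 67\right) \left(-111\right) = \left(-10 + 67\right) \left(-111\right) = 57 \left(-111\right) = -6327$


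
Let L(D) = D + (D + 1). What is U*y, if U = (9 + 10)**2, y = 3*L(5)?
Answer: 11913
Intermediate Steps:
L(D) = 1 + 2*D (L(D) = D + (1 + D) = 1 + 2*D)
y = 33 (y = 3*(1 + 2*5) = 3*(1 + 10) = 3*11 = 33)
U = 361 (U = 19**2 = 361)
U*y = 361*33 = 11913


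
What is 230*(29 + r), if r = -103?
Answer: -17020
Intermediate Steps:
230*(29 + r) = 230*(29 - 103) = 230*(-74) = -17020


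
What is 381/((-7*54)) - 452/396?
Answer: -331/154 ≈ -2.1493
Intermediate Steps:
381/((-7*54)) - 452/396 = 381/(-378) - 452*1/396 = 381*(-1/378) - 113/99 = -127/126 - 113/99 = -331/154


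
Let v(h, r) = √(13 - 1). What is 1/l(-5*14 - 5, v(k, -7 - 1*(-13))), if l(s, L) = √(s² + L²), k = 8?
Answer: √5637/5637 ≈ 0.013319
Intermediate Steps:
v(h, r) = 2*√3 (v(h, r) = √12 = 2*√3)
l(s, L) = √(L² + s²)
1/l(-5*14 - 5, v(k, -7 - 1*(-13))) = 1/(√((2*√3)² + (-5*14 - 5)²)) = 1/(√(12 + (-70 - 5)²)) = 1/(√(12 + (-75)²)) = 1/(√(12 + 5625)) = 1/(√5637) = √5637/5637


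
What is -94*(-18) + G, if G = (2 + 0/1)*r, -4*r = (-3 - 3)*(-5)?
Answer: 1677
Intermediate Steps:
r = -15/2 (r = -(-3 - 3)*(-5)/4 = -(-3)*(-5)/2 = -1/4*30 = -15/2 ≈ -7.5000)
G = -15 (G = (2 + 0/1)*(-15/2) = (2 + 0*1)*(-15/2) = (2 + 0)*(-15/2) = 2*(-15/2) = -15)
-94*(-18) + G = -94*(-18) - 15 = 1692 - 15 = 1677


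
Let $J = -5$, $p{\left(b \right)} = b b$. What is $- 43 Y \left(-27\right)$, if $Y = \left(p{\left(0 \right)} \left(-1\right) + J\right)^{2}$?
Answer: $29025$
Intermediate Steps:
$p{\left(b \right)} = b^{2}$
$Y = 25$ ($Y = \left(0^{2} \left(-1\right) - 5\right)^{2} = \left(0 \left(-1\right) - 5\right)^{2} = \left(0 - 5\right)^{2} = \left(-5\right)^{2} = 25$)
$- 43 Y \left(-27\right) = \left(-43\right) 25 \left(-27\right) = \left(-1075\right) \left(-27\right) = 29025$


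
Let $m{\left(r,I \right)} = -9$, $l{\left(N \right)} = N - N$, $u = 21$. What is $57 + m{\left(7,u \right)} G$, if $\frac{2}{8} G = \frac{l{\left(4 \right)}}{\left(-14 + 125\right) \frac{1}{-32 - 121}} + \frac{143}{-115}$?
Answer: $\frac{11703}{115} \approx 101.77$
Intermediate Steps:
$l{\left(N \right)} = 0$
$G = - \frac{572}{115}$ ($G = 4 \left(\frac{0}{\left(-14 + 125\right) \frac{1}{-32 - 121}} + \frac{143}{-115}\right) = 4 \left(\frac{0}{111 \frac{1}{-153}} + 143 \left(- \frac{1}{115}\right)\right) = 4 \left(\frac{0}{111 \left(- \frac{1}{153}\right)} - \frac{143}{115}\right) = 4 \left(\frac{0}{- \frac{37}{51}} - \frac{143}{115}\right) = 4 \left(0 \left(- \frac{51}{37}\right) - \frac{143}{115}\right) = 4 \left(0 - \frac{143}{115}\right) = 4 \left(- \frac{143}{115}\right) = - \frac{572}{115} \approx -4.9739$)
$57 + m{\left(7,u \right)} G = 57 - - \frac{5148}{115} = 57 + \frac{5148}{115} = \frac{11703}{115}$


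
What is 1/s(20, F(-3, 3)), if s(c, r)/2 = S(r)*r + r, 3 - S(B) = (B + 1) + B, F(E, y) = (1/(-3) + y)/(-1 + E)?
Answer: -9/52 ≈ -0.17308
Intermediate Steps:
F(E, y) = (-⅓ + y)/(-1 + E)
S(B) = 2 - 2*B (S(B) = 3 - ((B + 1) + B) = 3 - ((1 + B) + B) = 3 - (1 + 2*B) = 3 + (-1 - 2*B) = 2 - 2*B)
s(c, r) = 2*r + 2*r*(2 - 2*r) (s(c, r) = 2*((2 - 2*r)*r + r) = 2*(r*(2 - 2*r) + r) = 2*(r + r*(2 - 2*r)) = 2*r + 2*r*(2 - 2*r))
1/s(20, F(-3, 3)) = 1/(2*((-⅓ + 3)/(-1 - 3))*(3 - 2*(-⅓ + 3)/(-1 - 3))) = 1/(2*((8/3)/(-4))*(3 - 2*8/((-4)*3))) = 1/(2*(-¼*8/3)*(3 - (-1)*8/(2*3))) = 1/(2*(-⅔)*(3 - 2*(-⅔))) = 1/(2*(-⅔)*(3 + 4/3)) = 1/(2*(-⅔)*(13/3)) = 1/(-52/9) = -9/52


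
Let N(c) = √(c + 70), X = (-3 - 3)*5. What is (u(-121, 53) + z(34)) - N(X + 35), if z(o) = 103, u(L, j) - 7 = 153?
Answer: 263 - 5*√3 ≈ 254.34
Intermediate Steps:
X = -30 (X = -6*5 = -30)
u(L, j) = 160 (u(L, j) = 7 + 153 = 160)
N(c) = √(70 + c)
(u(-121, 53) + z(34)) - N(X + 35) = (160 + 103) - √(70 + (-30 + 35)) = 263 - √(70 + 5) = 263 - √75 = 263 - 5*√3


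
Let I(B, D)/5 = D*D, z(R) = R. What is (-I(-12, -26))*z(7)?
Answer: -23660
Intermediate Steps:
I(B, D) = 5*D² (I(B, D) = 5*(D*D) = 5*D²)
(-I(-12, -26))*z(7) = -5*(-26)²*7 = -5*676*7 = -1*3380*7 = -3380*7 = -23660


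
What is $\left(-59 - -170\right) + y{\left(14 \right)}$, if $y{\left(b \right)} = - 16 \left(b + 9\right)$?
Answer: $-257$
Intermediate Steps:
$y{\left(b \right)} = -144 - 16 b$ ($y{\left(b \right)} = - 16 \left(9 + b\right) = -144 - 16 b$)
$\left(-59 - -170\right) + y{\left(14 \right)} = \left(-59 - -170\right) - 368 = \left(-59 + 170\right) - 368 = 111 - 368 = -257$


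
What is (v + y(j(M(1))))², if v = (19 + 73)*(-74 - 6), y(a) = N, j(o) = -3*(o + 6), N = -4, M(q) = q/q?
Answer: 54228496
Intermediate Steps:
M(q) = 1
j(o) = -18 - 3*o (j(o) = -3*(6 + o) = -18 - 3*o)
y(a) = -4
v = -7360 (v = 92*(-80) = -7360)
(v + y(j(M(1))))² = (-7360 - 4)² = (-7364)² = 54228496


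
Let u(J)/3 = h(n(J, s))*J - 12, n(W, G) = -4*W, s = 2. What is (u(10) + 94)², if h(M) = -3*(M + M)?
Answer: 52678564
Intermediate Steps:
h(M) = -6*M
u(J) = -36 + 72*J² (u(J) = 3*((-(-24)*J)*J - 12) = 3*((24*J)*J - 12) = 3*(24*J² - 12) = 3*(-12 + 24*J²) = -36 + 72*J²)
(u(10) + 94)² = ((-36 + 72*10²) + 94)² = ((-36 + 72*100) + 94)² = ((-36 + 7200) + 94)² = (7164 + 94)² = 7258² = 52678564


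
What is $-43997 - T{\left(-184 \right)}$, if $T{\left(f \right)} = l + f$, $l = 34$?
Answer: $-43847$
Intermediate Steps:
$T{\left(f \right)} = 34 + f$
$-43997 - T{\left(-184 \right)} = -43997 - \left(34 - 184\right) = -43997 - -150 = -43997 + 150 = -43847$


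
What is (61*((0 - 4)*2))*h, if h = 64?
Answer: -31232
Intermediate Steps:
(61*((0 - 4)*2))*h = (61*((0 - 4)*2))*64 = (61*(-4*2))*64 = (61*(-8))*64 = -488*64 = -31232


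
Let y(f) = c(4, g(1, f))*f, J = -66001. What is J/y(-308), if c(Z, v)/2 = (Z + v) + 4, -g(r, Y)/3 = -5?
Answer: 66001/14168 ≈ 4.6585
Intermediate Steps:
g(r, Y) = 15 (g(r, Y) = -3*(-5) = 15)
c(Z, v) = 8 + 2*Z + 2*v (c(Z, v) = 2*((Z + v) + 4) = 2*(4 + Z + v) = 8 + 2*Z + 2*v)
y(f) = 46*f (y(f) = (8 + 2*4 + 2*15)*f = (8 + 8 + 30)*f = 46*f)
J/y(-308) = -66001/(46*(-308)) = -66001/(-14168) = -66001*(-1/14168) = 66001/14168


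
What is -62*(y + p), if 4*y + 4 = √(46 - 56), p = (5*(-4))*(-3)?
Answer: -3658 - 31*I*√10/2 ≈ -3658.0 - 49.015*I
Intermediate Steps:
p = 60 (p = -20*(-3) = 60)
y = -1 + I*√10/4 (y = -1 + √(46 - 56)/4 = -1 + √(-10)/4 = -1 + (I*√10)/4 = -1 + I*√10/4 ≈ -1.0 + 0.79057*I)
-62*(y + p) = -62*((-1 + I*√10/4) + 60) = -62*(59 + I*√10/4) = -3658 - 31*I*√10/2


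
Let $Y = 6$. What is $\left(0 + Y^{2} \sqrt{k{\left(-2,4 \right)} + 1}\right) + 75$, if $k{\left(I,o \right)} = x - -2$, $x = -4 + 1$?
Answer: $75$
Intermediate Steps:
$x = -3$
$k{\left(I,o \right)} = -1$ ($k{\left(I,o \right)} = -3 - -2 = -3 + 2 = -1$)
$\left(0 + Y^{2} \sqrt{k{\left(-2,4 \right)} + 1}\right) + 75 = \left(0 + 6^{2} \sqrt{-1 + 1}\right) + 75 = \left(0 + 36 \sqrt{0}\right) + 75 = \left(0 + 36 \cdot 0\right) + 75 = \left(0 + 0\right) + 75 = 0 + 75 = 75$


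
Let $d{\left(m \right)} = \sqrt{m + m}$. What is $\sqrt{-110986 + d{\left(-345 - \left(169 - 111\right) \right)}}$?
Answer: $\sqrt{-110986 + i \sqrt{806}} \approx 0.043 + 333.15 i$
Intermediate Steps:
$d{\left(m \right)} = \sqrt{2} \sqrt{m}$ ($d{\left(m \right)} = \sqrt{2 m} = \sqrt{2} \sqrt{m}$)
$\sqrt{-110986 + d{\left(-345 - \left(169 - 111\right) \right)}} = \sqrt{-110986 + \sqrt{2} \sqrt{-345 - \left(169 - 111\right)}} = \sqrt{-110986 + \sqrt{2} \sqrt{-345 - 58}} = \sqrt{-110986 + \sqrt{2} \sqrt{-403}} = \sqrt{-110986 + \sqrt{2} i \sqrt{403}} = \sqrt{-110986 + i \sqrt{806}}$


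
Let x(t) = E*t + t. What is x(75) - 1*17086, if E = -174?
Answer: -30061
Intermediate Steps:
x(t) = -173*t (x(t) = -174*t + t = -173*t)
x(75) - 1*17086 = -173*75 - 1*17086 = -12975 - 17086 = -30061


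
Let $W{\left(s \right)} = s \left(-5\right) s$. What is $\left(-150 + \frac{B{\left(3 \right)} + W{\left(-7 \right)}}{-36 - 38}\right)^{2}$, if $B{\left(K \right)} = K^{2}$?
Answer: $\frac{29506624}{1369} \approx 21553.0$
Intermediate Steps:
$W{\left(s \right)} = - 5 s^{2}$ ($W{\left(s \right)} = - 5 s s = - 5 s^{2}$)
$\left(-150 + \frac{B{\left(3 \right)} + W{\left(-7 \right)}}{-36 - 38}\right)^{2} = \left(-150 + \frac{3^{2} - 5 \left(-7\right)^{2}}{-36 - 38}\right)^{2} = \left(-150 + \frac{9 - 245}{-74}\right)^{2} = \left(-150 + \left(9 - 245\right) \left(- \frac{1}{74}\right)\right)^{2} = \left(-150 - - \frac{118}{37}\right)^{2} = \left(-150 + \frac{118}{37}\right)^{2} = \left(- \frac{5432}{37}\right)^{2} = \frac{29506624}{1369}$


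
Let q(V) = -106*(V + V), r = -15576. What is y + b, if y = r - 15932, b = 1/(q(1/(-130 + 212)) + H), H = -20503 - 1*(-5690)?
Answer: -19139188053/607439 ≈ -31508.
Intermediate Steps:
H = -14813 (H = -20503 + 5690 = -14813)
q(V) = -212*V
b = -41/607439 (b = 1/(-212/(-130 + 212) - 14813) = 1/(-212/82 - 14813) = 1/(-212*1/82 - 14813) = 1/(-106/41 - 14813) = 1/(-607439/41) = -41/607439 ≈ -6.7496e-5)
y = -31508 (y = -15576 - 15932 = -31508)
y + b = -31508 - 41/607439 = -19139188053/607439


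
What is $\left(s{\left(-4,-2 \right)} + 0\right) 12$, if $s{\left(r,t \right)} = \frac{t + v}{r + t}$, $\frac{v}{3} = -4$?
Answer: $28$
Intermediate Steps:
$v = -12$ ($v = 3 \left(-4\right) = -12$)
$s{\left(r,t \right)} = \frac{-12 + t}{r + t}$ ($s{\left(r,t \right)} = \frac{t - 12}{r + t} = \frac{-12 + t}{r + t}$)
$\left(s{\left(-4,-2 \right)} + 0\right) 12 = \left(\frac{-12 - 2}{-4 - 2} + 0\right) 12 = \left(\frac{1}{-6} \left(-14\right) + 0\right) 12 = \left(\left(- \frac{1}{6}\right) \left(-14\right) + 0\right) 12 = \left(\frac{7}{3} + 0\right) 12 = \frac{7}{3} \cdot 12 = 28$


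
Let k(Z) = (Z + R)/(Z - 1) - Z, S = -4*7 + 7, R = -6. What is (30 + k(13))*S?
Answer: -1477/4 ≈ -369.25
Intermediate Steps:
S = -21 (S = -28 + 7 = -21)
k(Z) = -Z + (-6 + Z)/(-1 + Z) (k(Z) = (Z - 6)/(Z - 1) - Z = (-6 + Z)/(-1 + Z) - Z = -Z + (-6 + Z)/(-1 + Z))
(30 + k(13))*S = (30 + (-6 - 1*13**2 + 2*13)/(-1 + 13))*(-21) = (30 + (-6 - 1*169 + 26)/12)*(-21) = (30 + (-6 - 169 + 26)/12)*(-21) = (30 + (1/12)*(-149))*(-21) = (30 - 149/12)*(-21) = (211/12)*(-21) = -1477/4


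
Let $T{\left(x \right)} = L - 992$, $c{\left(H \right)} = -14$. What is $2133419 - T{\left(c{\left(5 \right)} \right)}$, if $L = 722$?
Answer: $2133689$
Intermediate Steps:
$T{\left(x \right)} = -270$ ($T{\left(x \right)} = 722 - 992 = -270$)
$2133419 - T{\left(c{\left(5 \right)} \right)} = 2133419 - -270 = 2133419 + 270 = 2133689$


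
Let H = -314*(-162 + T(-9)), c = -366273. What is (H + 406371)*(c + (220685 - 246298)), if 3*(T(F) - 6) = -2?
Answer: -535587852998/3 ≈ -1.7853e+11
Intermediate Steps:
T(F) = 16/3 (T(F) = 6 + (⅓)*(-2) = 6 - ⅔ = 16/3)
H = 147580/3 (H = -314*(-162 + 16/3) = -314*(-470/3) = 147580/3 ≈ 49193.)
(H + 406371)*(c + (220685 - 246298)) = (147580/3 + 406371)*(-366273 + (220685 - 246298)) = 1366693*(-366273 - 25613)/3 = (1366693/3)*(-391886) = -535587852998/3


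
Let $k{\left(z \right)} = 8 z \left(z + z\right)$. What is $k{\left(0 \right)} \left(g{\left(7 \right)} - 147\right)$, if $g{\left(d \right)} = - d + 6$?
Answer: $0$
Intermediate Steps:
$k{\left(z \right)} = 16 z^{2}$ ($k{\left(z \right)} = 8 z 2 z = 16 z^{2}$)
$g{\left(d \right)} = 6 - d$
$k{\left(0 \right)} \left(g{\left(7 \right)} - 147\right) = 16 \cdot 0^{2} \left(\left(6 - 7\right) - 147\right) = 16 \cdot 0 \left(\left(6 - 7\right) - 147\right) = 0 \left(-1 - 147\right) = 0 \left(-148\right) = 0$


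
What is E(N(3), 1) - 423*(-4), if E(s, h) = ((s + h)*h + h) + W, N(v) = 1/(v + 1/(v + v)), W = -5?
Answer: 32097/19 ≈ 1689.3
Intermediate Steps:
N(v) = 1/(v + 1/(2*v))
E(s, h) = -5 + h + h*(h + s) (E(s, h) = ((s + h)*h + h) - 5 = ((h + s)*h + h) - 5 = (h*(h + s) + h) - 5 = (h + h*(h + s)) - 5 = -5 + h + h*(h + s))
E(N(3), 1) - 423*(-4) = (-5 + 1 + 1**2 + 1*(2*3/(1 + 2*3**2))) - 423*(-4) = (-5 + 1 + 1 + 1*(2*3/(1 + 2*9))) - 47*(-36) = (-5 + 1 + 1 + 1*(2*3/(1 + 18))) + 1692 = (-5 + 1 + 1 + 1*(2*3/19)) + 1692 = (-5 + 1 + 1 + 1*(2*3*(1/19))) + 1692 = (-5 + 1 + 1 + 1*(6/19)) + 1692 = (-5 + 1 + 1 + 6/19) + 1692 = -51/19 + 1692 = 32097/19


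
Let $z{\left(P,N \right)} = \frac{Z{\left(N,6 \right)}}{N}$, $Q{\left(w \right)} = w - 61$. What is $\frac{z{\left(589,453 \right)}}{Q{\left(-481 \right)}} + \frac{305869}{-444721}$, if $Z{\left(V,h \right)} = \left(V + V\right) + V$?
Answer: $- \frac{167115161}{241038782} \approx -0.69331$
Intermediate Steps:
$Z{\left(V,h \right)} = 3 V$ ($Z{\left(V,h \right)} = 2 V + V = 3 V$)
$Q{\left(w \right)} = -61 + w$
$z{\left(P,N \right)} = 3$ ($z{\left(P,N \right)} = \frac{3 N}{N} = 3$)
$\frac{z{\left(589,453 \right)}}{Q{\left(-481 \right)}} + \frac{305869}{-444721} = \frac{3}{-61 - 481} + \frac{305869}{-444721} = \frac{3}{-542} + 305869 \left(- \frac{1}{444721}\right) = 3 \left(- \frac{1}{542}\right) - \frac{305869}{444721} = - \frac{3}{542} - \frac{305869}{444721} = - \frac{167115161}{241038782}$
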